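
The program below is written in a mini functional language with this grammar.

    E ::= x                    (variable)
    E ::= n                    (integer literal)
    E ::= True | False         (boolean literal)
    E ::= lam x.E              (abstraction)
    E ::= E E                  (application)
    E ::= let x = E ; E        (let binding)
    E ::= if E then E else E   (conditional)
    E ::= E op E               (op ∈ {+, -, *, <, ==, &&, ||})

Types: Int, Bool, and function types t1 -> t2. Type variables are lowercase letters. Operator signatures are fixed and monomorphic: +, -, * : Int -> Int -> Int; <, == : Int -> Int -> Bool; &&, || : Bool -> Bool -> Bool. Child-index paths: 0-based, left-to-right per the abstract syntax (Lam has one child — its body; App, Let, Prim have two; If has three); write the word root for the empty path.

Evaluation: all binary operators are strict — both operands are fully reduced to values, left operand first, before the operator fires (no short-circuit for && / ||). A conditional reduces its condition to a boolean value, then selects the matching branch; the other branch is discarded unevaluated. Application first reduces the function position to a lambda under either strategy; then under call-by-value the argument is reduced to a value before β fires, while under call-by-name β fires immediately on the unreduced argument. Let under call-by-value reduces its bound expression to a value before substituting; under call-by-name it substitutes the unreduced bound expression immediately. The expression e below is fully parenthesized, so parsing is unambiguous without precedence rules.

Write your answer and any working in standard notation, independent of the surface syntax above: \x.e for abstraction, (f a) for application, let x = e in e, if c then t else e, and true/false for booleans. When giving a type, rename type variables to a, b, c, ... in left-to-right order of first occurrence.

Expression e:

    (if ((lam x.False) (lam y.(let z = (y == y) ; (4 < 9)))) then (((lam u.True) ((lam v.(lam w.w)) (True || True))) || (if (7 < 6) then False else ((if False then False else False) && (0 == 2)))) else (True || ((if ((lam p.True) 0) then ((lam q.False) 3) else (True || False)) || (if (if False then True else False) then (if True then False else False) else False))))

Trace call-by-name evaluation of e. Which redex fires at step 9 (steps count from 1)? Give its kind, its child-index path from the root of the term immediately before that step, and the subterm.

Derivation:
step 0: (if ((\x.false) (\y.(let z = (y == y) in (4 < 9)))) then (((\u.true) ((\v.(\w.w)) (true || true))) || (if (7 < 6) then false else ((if false then false else false) && (0 == 2)))) else (true || ((if ((\p.true) 0) then ((\q.false) 3) else (true || false)) || (if (if false then true else false) then (if true then false else false) else false))))
step 1: [beta@0] (if false then (((\u.true) ((\v.(\w.w)) (true || true))) || (if (7 < 6) then false else ((if false then false else false) && (0 == 2)))) else (true || ((if ((\p.true) 0) then ((\q.false) 3) else (true || false)) || (if (if false then true else false) then (if true then false else false) else false))))
step 2: [if@root] (true || ((if ((\p.true) 0) then ((\q.false) 3) else (true || false)) || (if (if false then true else false) then (if true then false else false) else false)))
step 3: [beta@1.0.0] (true || ((if true then ((\q.false) 3) else (true || false)) || (if (if false then true else false) then (if true then false else false) else false)))
step 4: [if@1.0] (true || (((\q.false) 3) || (if (if false then true else false) then (if true then false else false) else false)))
step 5: [beta@1.0] (true || (false || (if (if false then true else false) then (if true then false else false) else false)))
step 6: [if@1.1.0] (true || (false || (if false then (if true then false else false) else false)))
step 7: [if@1.1] (true || (false || false))
step 8: [delta@1] (true || false)
step 9: [delta@root] true

Answer: delta at root : (true || false)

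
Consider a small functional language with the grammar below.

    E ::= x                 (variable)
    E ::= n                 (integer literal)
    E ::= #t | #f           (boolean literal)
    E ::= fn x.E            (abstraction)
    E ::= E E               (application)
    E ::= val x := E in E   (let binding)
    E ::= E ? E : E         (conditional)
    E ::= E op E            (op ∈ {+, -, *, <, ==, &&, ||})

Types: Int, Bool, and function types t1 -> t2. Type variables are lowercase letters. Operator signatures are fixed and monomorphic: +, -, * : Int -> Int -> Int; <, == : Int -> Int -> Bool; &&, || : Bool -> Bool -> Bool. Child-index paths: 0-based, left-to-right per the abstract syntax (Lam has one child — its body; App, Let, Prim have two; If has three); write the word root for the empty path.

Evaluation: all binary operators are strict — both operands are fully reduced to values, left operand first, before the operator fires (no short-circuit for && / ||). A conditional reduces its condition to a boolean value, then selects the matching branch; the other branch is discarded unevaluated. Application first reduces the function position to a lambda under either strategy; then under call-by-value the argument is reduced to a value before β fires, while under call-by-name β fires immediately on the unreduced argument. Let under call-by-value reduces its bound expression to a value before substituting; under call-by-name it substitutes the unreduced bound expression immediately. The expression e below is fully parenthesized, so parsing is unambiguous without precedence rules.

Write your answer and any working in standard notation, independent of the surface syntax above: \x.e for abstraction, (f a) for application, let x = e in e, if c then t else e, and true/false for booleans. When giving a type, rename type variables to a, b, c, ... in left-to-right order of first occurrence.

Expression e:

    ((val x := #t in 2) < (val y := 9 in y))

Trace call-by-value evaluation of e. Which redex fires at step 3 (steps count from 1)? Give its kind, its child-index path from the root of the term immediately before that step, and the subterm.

Working:
step 0: ((let x = true in 2) < (let y = 9 in y))
step 1: [let@0] (2 < (let y = 9 in y))
step 2: [let@1] (2 < 9)
step 3: [delta@root] true

Answer: delta at root : (2 < 9)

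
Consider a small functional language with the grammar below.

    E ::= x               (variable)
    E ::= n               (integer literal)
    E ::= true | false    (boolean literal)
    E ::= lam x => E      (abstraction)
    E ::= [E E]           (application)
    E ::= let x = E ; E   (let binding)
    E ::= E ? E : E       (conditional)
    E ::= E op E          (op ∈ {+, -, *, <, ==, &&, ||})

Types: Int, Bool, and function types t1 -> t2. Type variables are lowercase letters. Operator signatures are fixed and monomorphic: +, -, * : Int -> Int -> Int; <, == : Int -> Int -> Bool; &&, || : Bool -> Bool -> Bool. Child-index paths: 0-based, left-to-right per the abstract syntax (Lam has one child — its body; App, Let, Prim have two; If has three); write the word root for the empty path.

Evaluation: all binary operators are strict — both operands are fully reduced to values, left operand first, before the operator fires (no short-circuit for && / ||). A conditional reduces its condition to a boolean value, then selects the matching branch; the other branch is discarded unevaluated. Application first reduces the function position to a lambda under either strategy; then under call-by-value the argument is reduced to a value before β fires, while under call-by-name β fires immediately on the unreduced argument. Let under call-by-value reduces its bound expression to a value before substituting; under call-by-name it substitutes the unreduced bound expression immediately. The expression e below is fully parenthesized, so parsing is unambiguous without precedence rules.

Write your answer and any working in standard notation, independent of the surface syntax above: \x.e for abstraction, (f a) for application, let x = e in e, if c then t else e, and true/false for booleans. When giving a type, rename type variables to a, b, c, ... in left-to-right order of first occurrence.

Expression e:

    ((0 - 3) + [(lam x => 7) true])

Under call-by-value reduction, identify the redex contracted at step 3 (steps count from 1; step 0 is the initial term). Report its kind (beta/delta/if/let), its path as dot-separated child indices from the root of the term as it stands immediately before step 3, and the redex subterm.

Answer: delta at root : (-3 + 7)

Working:
step 0: ((0 - 3) + ((\x.7) true))
step 1: [delta@0] (-3 + ((\x.7) true))
step 2: [beta@1] (-3 + 7)
step 3: [delta@root] 4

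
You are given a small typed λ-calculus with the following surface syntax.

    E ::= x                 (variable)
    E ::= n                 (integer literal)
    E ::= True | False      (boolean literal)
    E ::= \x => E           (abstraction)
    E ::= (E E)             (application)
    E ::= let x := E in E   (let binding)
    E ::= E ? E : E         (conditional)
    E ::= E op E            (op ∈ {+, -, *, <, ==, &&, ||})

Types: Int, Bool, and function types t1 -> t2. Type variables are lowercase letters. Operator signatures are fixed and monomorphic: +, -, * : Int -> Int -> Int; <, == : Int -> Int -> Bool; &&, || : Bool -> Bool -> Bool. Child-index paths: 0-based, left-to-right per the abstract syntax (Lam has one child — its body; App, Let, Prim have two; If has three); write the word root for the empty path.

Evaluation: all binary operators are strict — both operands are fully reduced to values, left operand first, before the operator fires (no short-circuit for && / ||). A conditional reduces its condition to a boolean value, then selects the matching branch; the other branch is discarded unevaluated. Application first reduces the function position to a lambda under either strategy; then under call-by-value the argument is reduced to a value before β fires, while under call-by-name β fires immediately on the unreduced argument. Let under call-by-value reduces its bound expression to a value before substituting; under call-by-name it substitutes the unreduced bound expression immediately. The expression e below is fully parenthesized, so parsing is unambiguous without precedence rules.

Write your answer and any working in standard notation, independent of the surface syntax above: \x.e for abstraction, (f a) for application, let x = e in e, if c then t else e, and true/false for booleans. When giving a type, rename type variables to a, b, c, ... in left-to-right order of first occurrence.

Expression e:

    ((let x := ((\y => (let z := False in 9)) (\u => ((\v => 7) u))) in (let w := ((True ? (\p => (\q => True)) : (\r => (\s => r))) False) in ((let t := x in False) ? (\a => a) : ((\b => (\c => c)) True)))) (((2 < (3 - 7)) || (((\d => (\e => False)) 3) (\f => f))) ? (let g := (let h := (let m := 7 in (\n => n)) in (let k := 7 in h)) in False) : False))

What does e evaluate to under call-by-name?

Answer: false

Derivation:
step 0: ((let x = ((\y.(let z = false in 9)) (\u.((\v.7) u))) in (let w = ((if true then (\p.(\q.true)) else (\r.(\s.r))) false) in (if (let t = x in false) then (\a.a) else ((\b.(\c.c)) true)))) (if ((2 < (3 - 7)) || (((\d.(\e.false)) 3) (\f.f))) then (let g = (let h = (let m = 7 in (\n.n)) in (let k = 7 in h)) in false) else false))
step 1: [let@0] ((let w = ((if true then (\p.(\q.true)) else (\r.(\s.r))) false) in (if (let t = ((\y.(let z = false in 9)) (\u.((\v.7) u))) in false) then (\a.a) else ((\b.(\c.c)) true))) (if ((2 < (3 - 7)) || (((\d.(\e.false)) 3) (\f.f))) then (let g = (let h = (let m = 7 in (\n.n)) in (let k = 7 in h)) in false) else false))
step 2: [let@0] ((if (let t = ((\y.(let z = false in 9)) (\u.((\v.7) u))) in false) then (\a.a) else ((\b.(\c.c)) true)) (if ((2 < (3 - 7)) || (((\d.(\e.false)) 3) (\f.f))) then (let g = (let h = (let m = 7 in (\n.n)) in (let k = 7 in h)) in false) else false))
step 3: [let@0.0] ((if false then (\a.a) else ((\b.(\c.c)) true)) (if ((2 < (3 - 7)) || (((\d.(\e.false)) 3) (\f.f))) then (let g = (let h = (let m = 7 in (\n.n)) in (let k = 7 in h)) in false) else false))
step 4: [if@0] (((\b.(\c.c)) true) (if ((2 < (3 - 7)) || (((\d.(\e.false)) 3) (\f.f))) then (let g = (let h = (let m = 7 in (\n.n)) in (let k = 7 in h)) in false) else false))
step 5: [beta@0] ((\c.c) (if ((2 < (3 - 7)) || (((\d.(\e.false)) 3) (\f.f))) then (let g = (let h = (let m = 7 in (\n.n)) in (let k = 7 in h)) in false) else false))
step 6: [beta@root] (if ((2 < (3 - 7)) || (((\d.(\e.false)) 3) (\f.f))) then (let g = (let h = (let m = 7 in (\n.n)) in (let k = 7 in h)) in false) else false)
step 7: [delta@0.0.1] (if ((2 < -4) || (((\d.(\e.false)) 3) (\f.f))) then (let g = (let h = (let m = 7 in (\n.n)) in (let k = 7 in h)) in false) else false)
step 8: [delta@0.0] (if (false || (((\d.(\e.false)) 3) (\f.f))) then (let g = (let h = (let m = 7 in (\n.n)) in (let k = 7 in h)) in false) else false)
step 9: [beta@0.1.0] (if (false || ((\e.false) (\f.f))) then (let g = (let h = (let m = 7 in (\n.n)) in (let k = 7 in h)) in false) else false)
step 10: [beta@0.1] (if (false || false) then (let g = (let h = (let m = 7 in (\n.n)) in (let k = 7 in h)) in false) else false)
step 11: [delta@0] (if false then (let g = (let h = (let m = 7 in (\n.n)) in (let k = 7 in h)) in false) else false)
step 12: [if@root] false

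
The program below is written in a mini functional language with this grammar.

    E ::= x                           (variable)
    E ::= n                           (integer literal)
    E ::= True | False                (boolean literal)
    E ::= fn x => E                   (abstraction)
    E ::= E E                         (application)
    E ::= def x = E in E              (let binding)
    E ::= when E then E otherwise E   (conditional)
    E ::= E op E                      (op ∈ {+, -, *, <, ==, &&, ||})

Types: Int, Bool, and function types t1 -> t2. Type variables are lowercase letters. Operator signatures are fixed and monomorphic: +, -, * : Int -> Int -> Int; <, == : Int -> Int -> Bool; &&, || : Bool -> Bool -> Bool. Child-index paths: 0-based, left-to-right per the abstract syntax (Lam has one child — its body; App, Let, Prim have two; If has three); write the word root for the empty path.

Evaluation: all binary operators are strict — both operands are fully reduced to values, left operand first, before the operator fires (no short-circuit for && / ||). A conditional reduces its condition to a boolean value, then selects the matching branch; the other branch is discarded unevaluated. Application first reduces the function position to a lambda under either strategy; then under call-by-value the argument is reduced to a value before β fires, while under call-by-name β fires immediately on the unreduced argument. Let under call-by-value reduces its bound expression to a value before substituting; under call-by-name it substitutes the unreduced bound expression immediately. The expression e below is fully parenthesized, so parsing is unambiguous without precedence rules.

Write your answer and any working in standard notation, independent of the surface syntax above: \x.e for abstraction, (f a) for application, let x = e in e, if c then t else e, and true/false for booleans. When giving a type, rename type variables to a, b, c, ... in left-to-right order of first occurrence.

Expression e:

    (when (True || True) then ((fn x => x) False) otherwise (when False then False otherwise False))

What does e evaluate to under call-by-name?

Working:
step 0: (if (true || true) then ((\x.x) false) else (if false then false else false))
step 1: [delta@0] (if true then ((\x.x) false) else (if false then false else false))
step 2: [if@root] ((\x.x) false)
step 3: [beta@root] false

Answer: false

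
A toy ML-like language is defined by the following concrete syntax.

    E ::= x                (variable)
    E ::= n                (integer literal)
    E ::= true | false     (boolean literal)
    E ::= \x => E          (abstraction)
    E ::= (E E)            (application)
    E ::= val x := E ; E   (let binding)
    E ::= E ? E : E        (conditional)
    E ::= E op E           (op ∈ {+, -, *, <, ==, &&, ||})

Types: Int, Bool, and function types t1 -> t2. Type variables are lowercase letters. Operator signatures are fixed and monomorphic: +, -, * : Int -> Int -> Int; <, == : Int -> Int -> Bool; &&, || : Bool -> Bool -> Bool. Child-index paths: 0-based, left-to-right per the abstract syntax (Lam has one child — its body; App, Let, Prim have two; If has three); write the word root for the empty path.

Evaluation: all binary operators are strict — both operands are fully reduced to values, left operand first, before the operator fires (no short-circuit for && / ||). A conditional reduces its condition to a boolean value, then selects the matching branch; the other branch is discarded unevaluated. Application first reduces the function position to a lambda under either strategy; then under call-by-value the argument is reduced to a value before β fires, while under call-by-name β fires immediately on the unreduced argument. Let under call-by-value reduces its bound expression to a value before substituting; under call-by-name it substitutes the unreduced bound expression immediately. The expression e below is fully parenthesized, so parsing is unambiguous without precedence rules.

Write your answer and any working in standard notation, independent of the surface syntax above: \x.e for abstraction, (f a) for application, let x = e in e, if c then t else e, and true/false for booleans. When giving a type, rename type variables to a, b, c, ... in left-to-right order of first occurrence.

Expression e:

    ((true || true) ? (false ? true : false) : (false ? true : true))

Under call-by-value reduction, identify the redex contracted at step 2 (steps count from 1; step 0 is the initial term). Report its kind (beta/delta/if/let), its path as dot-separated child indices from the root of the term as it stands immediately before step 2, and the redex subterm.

Trace:
step 0: (if (true || true) then (if false then true else false) else (if false then true else true))
step 1: [delta@0] (if true then (if false then true else false) else (if false then true else true))
step 2: [if@root] (if false then true else false)

Answer: if at root : (if true then (if false then true else false) else (if false then true else true))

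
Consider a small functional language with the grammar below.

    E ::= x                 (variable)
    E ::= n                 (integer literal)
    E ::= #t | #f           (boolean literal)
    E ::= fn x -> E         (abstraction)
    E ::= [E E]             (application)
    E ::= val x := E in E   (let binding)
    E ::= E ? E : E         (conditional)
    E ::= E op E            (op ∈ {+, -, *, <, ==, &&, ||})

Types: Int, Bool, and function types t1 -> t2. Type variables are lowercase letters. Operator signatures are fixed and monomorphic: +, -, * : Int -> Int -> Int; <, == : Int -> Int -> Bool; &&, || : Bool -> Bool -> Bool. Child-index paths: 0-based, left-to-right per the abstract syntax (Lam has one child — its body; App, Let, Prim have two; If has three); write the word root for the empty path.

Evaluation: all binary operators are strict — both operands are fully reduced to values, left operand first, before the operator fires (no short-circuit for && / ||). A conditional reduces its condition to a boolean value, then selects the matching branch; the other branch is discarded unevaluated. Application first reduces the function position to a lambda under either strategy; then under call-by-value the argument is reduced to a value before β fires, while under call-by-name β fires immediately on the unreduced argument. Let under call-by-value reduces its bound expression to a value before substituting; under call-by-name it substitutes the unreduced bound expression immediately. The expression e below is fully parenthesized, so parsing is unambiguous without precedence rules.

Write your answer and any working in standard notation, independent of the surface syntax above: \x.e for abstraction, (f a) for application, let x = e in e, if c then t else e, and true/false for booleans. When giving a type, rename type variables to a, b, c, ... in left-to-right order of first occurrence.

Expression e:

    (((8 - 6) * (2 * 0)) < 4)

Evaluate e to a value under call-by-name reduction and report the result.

Trace:
step 0: (((8 - 6) * (2 * 0)) < 4)
step 1: [delta@0.0] ((2 * (2 * 0)) < 4)
step 2: [delta@0.1] ((2 * 0) < 4)
step 3: [delta@0] (0 < 4)
step 4: [delta@root] true

Answer: true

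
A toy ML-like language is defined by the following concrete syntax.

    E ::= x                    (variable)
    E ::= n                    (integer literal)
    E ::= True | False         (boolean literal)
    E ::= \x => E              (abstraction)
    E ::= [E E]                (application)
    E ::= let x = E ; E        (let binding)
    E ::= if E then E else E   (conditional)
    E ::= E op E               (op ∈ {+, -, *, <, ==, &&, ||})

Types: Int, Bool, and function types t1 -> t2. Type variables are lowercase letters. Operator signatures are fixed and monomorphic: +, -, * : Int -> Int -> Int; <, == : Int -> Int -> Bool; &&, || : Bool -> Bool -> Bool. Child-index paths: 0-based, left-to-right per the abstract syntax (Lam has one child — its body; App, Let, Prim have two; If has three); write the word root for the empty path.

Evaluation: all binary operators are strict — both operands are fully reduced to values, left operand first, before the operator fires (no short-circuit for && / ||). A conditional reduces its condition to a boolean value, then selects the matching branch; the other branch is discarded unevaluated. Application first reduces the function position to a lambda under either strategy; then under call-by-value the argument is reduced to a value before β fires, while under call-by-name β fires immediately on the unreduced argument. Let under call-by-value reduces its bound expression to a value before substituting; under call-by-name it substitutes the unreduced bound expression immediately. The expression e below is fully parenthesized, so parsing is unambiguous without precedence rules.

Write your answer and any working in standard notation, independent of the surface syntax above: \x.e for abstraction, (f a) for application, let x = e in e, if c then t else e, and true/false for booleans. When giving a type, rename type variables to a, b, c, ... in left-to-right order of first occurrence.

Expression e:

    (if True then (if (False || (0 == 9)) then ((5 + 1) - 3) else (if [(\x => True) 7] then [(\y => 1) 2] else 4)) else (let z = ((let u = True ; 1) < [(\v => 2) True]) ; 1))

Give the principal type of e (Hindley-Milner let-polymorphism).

Derivation:
  unify Bool ~ Bool
  unify Bool ~ Bool
  unify Int ~ Int
  unify Int ~ Int
  unify Bool ~ Bool
  unify Bool ~ Bool
  unify Int ~ Int
  unify Int ~ Int
  unify Int ~ Int
  unify Int ~ Int
\x._ : a -> Bool
  unify a -> Bool ~ Int -> b
  unify a ~ Int
  unify Bool ~ b
_ _ : Bool
  unify Bool ~ Bool
\y._ : c -> Int
  unify c -> Int ~ Int -> d
  unify c ~ Int
  unify Int ~ d
_ _ : Int
  unify Int ~ Int
  unify Int ~ Int
let u : Bool
  unify Int ~ Int
\v._ : e -> Int
  unify e -> Int ~ Bool -> f
  unify e ~ Bool
  unify Int ~ f
_ _ : Int
  unify Int ~ Int
let z : Bool
  unify Int ~ Int

Answer: Int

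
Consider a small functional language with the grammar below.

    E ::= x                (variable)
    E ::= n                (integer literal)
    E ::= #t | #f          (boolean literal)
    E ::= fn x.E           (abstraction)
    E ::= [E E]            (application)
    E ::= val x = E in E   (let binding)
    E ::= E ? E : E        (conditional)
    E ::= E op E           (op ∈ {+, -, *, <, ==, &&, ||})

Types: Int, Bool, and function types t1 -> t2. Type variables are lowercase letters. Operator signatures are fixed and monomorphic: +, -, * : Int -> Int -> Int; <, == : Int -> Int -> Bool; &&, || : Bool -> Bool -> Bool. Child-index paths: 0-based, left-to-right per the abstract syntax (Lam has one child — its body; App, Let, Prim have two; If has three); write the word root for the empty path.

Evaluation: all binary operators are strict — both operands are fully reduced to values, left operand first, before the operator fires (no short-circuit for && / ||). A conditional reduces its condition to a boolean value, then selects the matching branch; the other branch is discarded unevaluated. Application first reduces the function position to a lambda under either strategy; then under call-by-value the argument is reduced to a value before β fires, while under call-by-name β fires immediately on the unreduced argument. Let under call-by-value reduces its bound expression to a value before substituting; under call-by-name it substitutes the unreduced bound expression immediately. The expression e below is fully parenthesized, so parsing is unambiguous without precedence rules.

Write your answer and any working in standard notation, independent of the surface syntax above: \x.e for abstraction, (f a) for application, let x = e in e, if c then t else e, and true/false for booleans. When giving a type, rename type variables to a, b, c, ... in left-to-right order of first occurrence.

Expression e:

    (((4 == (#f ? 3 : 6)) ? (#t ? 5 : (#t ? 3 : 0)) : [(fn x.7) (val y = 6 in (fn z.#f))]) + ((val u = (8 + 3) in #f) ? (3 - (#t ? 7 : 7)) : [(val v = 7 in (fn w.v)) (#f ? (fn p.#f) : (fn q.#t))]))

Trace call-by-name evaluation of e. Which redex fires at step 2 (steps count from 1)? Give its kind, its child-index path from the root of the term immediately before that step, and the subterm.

Answer: delta at 0.0 : (4 == 6)

Trace:
step 0: ((if (4 == (if false then 3 else 6)) then (if true then 5 else (if true then 3 else 0)) else ((\x.7) (let y = 6 in (\z.false)))) + (if (let u = (8 + 3) in false) then (3 - (if true then 7 else 7)) else ((let v = 7 in (\w.v)) (if false then (\p.false) else (\q.true)))))
step 1: [if@0.0.1] ((if (4 == 6) then (if true then 5 else (if true then 3 else 0)) else ((\x.7) (let y = 6 in (\z.false)))) + (if (let u = (8 + 3) in false) then (3 - (if true then 7 else 7)) else ((let v = 7 in (\w.v)) (if false then (\p.false) else (\q.true)))))
step 2: [delta@0.0] ((if false then (if true then 5 else (if true then 3 else 0)) else ((\x.7) (let y = 6 in (\z.false)))) + (if (let u = (8 + 3) in false) then (3 - (if true then 7 else 7)) else ((let v = 7 in (\w.v)) (if false then (\p.false) else (\q.true)))))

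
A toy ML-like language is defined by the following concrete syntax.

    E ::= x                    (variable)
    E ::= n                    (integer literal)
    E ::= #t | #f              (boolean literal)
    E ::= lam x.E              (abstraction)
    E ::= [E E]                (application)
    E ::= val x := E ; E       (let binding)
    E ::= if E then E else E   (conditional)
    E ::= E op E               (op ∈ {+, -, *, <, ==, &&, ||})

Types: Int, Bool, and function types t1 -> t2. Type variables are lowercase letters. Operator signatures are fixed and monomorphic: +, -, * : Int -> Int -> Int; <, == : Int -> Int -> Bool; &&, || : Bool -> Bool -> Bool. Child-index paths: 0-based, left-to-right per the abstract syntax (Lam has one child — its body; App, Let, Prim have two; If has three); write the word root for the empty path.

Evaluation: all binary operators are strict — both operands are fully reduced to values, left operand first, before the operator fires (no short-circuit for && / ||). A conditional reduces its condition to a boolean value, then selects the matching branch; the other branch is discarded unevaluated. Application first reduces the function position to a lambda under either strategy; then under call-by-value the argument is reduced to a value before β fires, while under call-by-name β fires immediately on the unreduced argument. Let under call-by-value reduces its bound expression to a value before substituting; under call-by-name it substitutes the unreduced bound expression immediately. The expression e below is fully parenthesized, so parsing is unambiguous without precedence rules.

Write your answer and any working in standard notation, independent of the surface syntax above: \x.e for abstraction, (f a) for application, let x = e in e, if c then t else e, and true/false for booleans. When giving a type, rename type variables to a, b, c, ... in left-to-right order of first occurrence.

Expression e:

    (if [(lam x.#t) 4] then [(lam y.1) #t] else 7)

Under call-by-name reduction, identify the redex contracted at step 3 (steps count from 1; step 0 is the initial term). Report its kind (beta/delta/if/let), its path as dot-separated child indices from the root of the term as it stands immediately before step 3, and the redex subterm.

Answer: beta at root : ((\y.1) true)

Working:
step 0: (if ((\x.true) 4) then ((\y.1) true) else 7)
step 1: [beta@0] (if true then ((\y.1) true) else 7)
step 2: [if@root] ((\y.1) true)
step 3: [beta@root] 1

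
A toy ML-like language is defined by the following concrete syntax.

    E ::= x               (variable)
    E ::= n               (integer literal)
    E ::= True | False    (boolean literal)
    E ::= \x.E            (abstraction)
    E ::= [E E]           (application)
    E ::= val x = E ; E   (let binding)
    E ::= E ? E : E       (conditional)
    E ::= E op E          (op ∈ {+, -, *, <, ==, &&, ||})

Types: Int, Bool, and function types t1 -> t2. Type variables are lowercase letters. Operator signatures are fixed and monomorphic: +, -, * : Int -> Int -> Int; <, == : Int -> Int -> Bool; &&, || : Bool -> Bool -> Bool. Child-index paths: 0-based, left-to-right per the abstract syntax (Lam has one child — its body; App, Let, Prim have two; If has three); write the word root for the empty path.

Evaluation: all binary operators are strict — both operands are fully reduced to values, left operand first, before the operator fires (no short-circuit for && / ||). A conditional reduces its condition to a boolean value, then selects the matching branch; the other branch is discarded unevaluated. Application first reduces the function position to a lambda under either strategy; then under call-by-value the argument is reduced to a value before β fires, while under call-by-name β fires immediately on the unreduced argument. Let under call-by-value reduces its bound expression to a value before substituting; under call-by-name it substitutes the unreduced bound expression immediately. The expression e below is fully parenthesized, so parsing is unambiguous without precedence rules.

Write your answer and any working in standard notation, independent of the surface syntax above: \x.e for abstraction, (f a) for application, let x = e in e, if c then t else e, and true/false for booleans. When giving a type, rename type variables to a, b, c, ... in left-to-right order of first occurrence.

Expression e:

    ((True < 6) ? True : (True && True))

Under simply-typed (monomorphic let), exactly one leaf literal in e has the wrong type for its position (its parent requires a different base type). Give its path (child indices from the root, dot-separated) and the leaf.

Trace:
  unify Bool ~ Int
  FAIL: mismatch Bool ~ Int

Answer: 0.0 : true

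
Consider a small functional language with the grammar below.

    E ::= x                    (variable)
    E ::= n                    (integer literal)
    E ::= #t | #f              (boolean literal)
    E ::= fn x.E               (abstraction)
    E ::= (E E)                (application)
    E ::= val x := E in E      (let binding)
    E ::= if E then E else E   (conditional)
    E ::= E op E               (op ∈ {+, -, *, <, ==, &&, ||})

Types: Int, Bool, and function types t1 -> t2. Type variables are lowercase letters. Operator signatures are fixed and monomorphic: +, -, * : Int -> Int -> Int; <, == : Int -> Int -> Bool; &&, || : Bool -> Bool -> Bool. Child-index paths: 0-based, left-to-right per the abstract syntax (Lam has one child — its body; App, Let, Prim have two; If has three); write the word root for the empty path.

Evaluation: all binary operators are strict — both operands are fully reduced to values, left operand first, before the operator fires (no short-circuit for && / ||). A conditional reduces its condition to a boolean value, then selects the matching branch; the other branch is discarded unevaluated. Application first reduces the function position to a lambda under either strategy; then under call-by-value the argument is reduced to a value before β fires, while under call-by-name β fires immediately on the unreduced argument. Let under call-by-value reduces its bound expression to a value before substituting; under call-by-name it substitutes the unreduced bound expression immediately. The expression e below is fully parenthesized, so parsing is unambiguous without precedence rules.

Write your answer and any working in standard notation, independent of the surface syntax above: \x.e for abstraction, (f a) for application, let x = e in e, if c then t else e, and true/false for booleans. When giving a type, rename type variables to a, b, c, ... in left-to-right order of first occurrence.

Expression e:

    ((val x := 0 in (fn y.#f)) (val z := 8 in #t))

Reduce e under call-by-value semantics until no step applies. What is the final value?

Answer: false

Trace:
step 0: ((let x = 0 in (\y.false)) (let z = 8 in true))
step 1: [let@0] ((\y.false) (let z = 8 in true))
step 2: [let@1] ((\y.false) true)
step 3: [beta@root] false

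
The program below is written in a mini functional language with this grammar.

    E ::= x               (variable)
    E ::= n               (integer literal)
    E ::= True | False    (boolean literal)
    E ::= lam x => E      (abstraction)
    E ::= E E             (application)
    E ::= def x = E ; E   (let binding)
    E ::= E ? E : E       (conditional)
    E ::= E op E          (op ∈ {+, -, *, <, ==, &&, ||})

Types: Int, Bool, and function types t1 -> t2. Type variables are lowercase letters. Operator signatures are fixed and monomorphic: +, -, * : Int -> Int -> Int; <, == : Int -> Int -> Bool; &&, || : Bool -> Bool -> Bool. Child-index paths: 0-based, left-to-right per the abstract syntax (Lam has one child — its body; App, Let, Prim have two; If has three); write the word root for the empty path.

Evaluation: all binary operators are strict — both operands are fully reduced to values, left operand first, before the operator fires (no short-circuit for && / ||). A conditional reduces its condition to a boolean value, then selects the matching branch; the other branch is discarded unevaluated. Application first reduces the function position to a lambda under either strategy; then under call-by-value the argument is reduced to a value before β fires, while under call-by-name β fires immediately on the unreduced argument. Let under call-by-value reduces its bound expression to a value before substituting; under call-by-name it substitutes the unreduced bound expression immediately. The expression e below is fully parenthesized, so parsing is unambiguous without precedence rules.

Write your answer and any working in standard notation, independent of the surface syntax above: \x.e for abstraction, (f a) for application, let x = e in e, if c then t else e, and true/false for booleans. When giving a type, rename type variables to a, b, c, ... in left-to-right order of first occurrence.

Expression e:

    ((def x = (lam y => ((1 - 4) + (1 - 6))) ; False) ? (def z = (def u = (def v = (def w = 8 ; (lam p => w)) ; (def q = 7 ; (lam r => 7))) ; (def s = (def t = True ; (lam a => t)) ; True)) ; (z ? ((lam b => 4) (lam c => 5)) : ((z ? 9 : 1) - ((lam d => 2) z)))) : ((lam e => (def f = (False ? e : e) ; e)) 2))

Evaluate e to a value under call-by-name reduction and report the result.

Answer: 2

Trace:
step 0: (if (let x = (\y.((1 - 4) + (1 - 6))) in false) then (let z = (let u = (let v = (let w = 8 in (\p.w)) in (let q = 7 in (\r.7))) in (let s = (let t = true in (\a.t)) in true)) in (if z then ((\b.4) (\c.5)) else ((if z then 9 else 1) - ((\d.2) z)))) else ((\e.(let f = (if false then e else e) in e)) 2))
step 1: [let@0] (if false then (let z = (let u = (let v = (let w = 8 in (\p.w)) in (let q = 7 in (\r.7))) in (let s = (let t = true in (\a.t)) in true)) in (if z then ((\b.4) (\c.5)) else ((if z then 9 else 1) - ((\d.2) z)))) else ((\e.(let f = (if false then e else e) in e)) 2))
step 2: [if@root] ((\e.(let f = (if false then e else e) in e)) 2)
step 3: [beta@root] (let f = (if false then 2 else 2) in 2)
step 4: [let@root] 2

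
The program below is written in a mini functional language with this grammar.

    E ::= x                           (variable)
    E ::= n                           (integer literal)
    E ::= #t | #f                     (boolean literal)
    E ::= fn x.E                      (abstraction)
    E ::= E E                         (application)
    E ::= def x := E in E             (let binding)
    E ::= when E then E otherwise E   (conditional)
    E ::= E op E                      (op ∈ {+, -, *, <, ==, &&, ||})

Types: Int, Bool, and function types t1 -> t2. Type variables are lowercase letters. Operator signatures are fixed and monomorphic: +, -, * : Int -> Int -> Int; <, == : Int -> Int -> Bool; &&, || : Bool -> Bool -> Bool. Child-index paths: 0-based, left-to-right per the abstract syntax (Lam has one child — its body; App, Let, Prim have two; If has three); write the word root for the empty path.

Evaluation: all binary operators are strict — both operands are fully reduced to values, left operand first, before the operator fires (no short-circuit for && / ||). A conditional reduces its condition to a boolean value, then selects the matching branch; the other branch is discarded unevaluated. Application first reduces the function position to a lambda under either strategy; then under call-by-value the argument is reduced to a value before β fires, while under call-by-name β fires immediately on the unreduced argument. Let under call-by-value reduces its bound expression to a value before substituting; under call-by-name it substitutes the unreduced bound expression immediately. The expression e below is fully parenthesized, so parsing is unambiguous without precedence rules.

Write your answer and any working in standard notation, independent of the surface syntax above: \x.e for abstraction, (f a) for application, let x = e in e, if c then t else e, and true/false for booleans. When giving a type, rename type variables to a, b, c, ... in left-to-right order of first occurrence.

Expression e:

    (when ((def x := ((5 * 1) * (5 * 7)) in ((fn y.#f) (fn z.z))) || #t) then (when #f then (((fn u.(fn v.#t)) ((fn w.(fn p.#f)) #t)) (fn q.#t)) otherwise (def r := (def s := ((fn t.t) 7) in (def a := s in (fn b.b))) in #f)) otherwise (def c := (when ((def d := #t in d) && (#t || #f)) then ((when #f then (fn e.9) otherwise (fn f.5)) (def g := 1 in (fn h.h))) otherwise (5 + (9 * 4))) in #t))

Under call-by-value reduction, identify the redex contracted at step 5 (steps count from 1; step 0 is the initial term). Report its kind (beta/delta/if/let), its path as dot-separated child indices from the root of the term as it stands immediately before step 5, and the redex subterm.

Answer: beta at 0.0 : ((\y.false) (\z.z))

Working:
step 0: (if ((let x = ((5 * 1) * (5 * 7)) in ((\y.false) (\z.z))) || true) then (if false then (((\u.(\v.true)) ((\w.(\p.false)) true)) (\q.true)) else (let r = (let s = ((\t.t) 7) in (let a = s in (\b.b))) in false)) else (let c = (if ((let d = true in d) && (true || false)) then ((if false then (\e.9) else (\f.5)) (let g = 1 in (\h.h))) else (5 + (9 * 4))) in true))
step 1: [delta@0.0.0.0] (if ((let x = (5 * (5 * 7)) in ((\y.false) (\z.z))) || true) then (if false then (((\u.(\v.true)) ((\w.(\p.false)) true)) (\q.true)) else (let r = (let s = ((\t.t) 7) in (let a = s in (\b.b))) in false)) else (let c = (if ((let d = true in d) && (true || false)) then ((if false then (\e.9) else (\f.5)) (let g = 1 in (\h.h))) else (5 + (9 * 4))) in true))
step 2: [delta@0.0.0.1] (if ((let x = (5 * 35) in ((\y.false) (\z.z))) || true) then (if false then (((\u.(\v.true)) ((\w.(\p.false)) true)) (\q.true)) else (let r = (let s = ((\t.t) 7) in (let a = s in (\b.b))) in false)) else (let c = (if ((let d = true in d) && (true || false)) then ((if false then (\e.9) else (\f.5)) (let g = 1 in (\h.h))) else (5 + (9 * 4))) in true))
step 3: [delta@0.0.0] (if ((let x = 175 in ((\y.false) (\z.z))) || true) then (if false then (((\u.(\v.true)) ((\w.(\p.false)) true)) (\q.true)) else (let r = (let s = ((\t.t) 7) in (let a = s in (\b.b))) in false)) else (let c = (if ((let d = true in d) && (true || false)) then ((if false then (\e.9) else (\f.5)) (let g = 1 in (\h.h))) else (5 + (9 * 4))) in true))
step 4: [let@0.0] (if (((\y.false) (\z.z)) || true) then (if false then (((\u.(\v.true)) ((\w.(\p.false)) true)) (\q.true)) else (let r = (let s = ((\t.t) 7) in (let a = s in (\b.b))) in false)) else (let c = (if ((let d = true in d) && (true || false)) then ((if false then (\e.9) else (\f.5)) (let g = 1 in (\h.h))) else (5 + (9 * 4))) in true))
step 5: [beta@0.0] (if (false || true) then (if false then (((\u.(\v.true)) ((\w.(\p.false)) true)) (\q.true)) else (let r = (let s = ((\t.t) 7) in (let a = s in (\b.b))) in false)) else (let c = (if ((let d = true in d) && (true || false)) then ((if false then (\e.9) else (\f.5)) (let g = 1 in (\h.h))) else (5 + (9 * 4))) in true))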